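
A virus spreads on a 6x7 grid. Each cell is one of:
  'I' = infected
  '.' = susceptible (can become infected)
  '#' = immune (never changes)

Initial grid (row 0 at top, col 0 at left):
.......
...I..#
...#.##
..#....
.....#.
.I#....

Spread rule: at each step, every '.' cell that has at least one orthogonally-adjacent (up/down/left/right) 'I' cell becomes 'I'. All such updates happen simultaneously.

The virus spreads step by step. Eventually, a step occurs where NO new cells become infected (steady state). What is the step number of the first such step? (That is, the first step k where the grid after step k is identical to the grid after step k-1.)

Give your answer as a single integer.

Answer: 8

Derivation:
Step 0 (initial): 2 infected
Step 1: +5 new -> 7 infected
Step 2: +9 new -> 16 infected
Step 3: +7 new -> 23 infected
Step 4: +7 new -> 30 infected
Step 5: +2 new -> 32 infected
Step 6: +2 new -> 34 infected
Step 7: +1 new -> 35 infected
Step 8: +0 new -> 35 infected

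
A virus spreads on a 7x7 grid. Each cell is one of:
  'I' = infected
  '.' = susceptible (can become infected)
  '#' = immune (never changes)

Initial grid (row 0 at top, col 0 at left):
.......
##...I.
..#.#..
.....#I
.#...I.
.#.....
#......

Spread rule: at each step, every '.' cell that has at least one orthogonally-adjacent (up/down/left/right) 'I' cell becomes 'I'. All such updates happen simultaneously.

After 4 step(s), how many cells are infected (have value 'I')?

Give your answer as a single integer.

Step 0 (initial): 3 infected
Step 1: +8 new -> 11 infected
Step 2: +8 new -> 19 infected
Step 3: +8 new -> 27 infected
Step 4: +4 new -> 31 infected

Answer: 31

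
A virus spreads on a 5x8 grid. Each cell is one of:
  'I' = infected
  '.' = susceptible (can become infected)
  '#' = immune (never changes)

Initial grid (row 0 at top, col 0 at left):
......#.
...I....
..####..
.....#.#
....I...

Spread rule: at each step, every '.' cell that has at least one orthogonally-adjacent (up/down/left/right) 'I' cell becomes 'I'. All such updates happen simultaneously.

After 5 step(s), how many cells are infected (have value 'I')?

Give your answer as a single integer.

Answer: 33

Derivation:
Step 0 (initial): 2 infected
Step 1: +6 new -> 8 infected
Step 2: +7 new -> 15 infected
Step 3: +9 new -> 24 infected
Step 4: +6 new -> 30 infected
Step 5: +3 new -> 33 infected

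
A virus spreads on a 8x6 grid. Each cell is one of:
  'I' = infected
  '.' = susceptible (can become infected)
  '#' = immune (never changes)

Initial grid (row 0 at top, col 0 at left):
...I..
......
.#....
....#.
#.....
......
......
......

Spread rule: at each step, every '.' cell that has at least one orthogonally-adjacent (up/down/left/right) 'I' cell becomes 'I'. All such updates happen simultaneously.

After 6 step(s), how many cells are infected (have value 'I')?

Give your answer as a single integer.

Step 0 (initial): 1 infected
Step 1: +3 new -> 4 infected
Step 2: +5 new -> 9 infected
Step 3: +6 new -> 15 infected
Step 4: +4 new -> 19 infected
Step 5: +6 new -> 25 infected
Step 6: +6 new -> 31 infected

Answer: 31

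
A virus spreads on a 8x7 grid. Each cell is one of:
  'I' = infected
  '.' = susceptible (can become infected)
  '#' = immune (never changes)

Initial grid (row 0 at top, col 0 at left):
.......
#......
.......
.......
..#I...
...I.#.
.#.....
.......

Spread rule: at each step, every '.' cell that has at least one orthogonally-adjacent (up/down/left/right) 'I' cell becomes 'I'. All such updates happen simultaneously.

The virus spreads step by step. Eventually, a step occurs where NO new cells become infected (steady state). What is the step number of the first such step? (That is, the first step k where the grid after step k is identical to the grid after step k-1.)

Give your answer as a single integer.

Step 0 (initial): 2 infected
Step 1: +5 new -> 7 infected
Step 2: +8 new -> 15 infected
Step 3: +11 new -> 26 infected
Step 4: +13 new -> 39 infected
Step 5: +8 new -> 47 infected
Step 6: +3 new -> 50 infected
Step 7: +2 new -> 52 infected
Step 8: +0 new -> 52 infected

Answer: 8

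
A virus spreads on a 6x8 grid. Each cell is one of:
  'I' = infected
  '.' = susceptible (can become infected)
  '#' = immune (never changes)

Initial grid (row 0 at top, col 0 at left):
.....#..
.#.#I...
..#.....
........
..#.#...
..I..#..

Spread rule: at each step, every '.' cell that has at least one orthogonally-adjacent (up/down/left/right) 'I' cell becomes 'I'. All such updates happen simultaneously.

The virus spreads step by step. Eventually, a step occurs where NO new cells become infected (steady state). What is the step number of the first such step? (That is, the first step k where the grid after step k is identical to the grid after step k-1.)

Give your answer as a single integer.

Answer: 8

Derivation:
Step 0 (initial): 2 infected
Step 1: +5 new -> 7 infected
Step 2: +9 new -> 16 infected
Step 3: +8 new -> 24 infected
Step 4: +9 new -> 33 infected
Step 5: +4 new -> 37 infected
Step 6: +3 new -> 40 infected
Step 7: +1 new -> 41 infected
Step 8: +0 new -> 41 infected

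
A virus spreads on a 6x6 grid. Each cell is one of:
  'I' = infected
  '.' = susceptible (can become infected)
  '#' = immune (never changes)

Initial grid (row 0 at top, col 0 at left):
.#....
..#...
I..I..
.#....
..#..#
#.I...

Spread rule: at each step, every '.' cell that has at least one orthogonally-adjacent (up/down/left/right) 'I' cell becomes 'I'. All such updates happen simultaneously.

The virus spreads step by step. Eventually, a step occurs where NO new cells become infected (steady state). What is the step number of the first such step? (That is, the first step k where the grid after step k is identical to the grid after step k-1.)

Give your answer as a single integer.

Step 0 (initial): 3 infected
Step 1: +9 new -> 12 infected
Step 2: +11 new -> 23 infected
Step 3: +6 new -> 29 infected
Step 4: +1 new -> 30 infected
Step 5: +0 new -> 30 infected

Answer: 5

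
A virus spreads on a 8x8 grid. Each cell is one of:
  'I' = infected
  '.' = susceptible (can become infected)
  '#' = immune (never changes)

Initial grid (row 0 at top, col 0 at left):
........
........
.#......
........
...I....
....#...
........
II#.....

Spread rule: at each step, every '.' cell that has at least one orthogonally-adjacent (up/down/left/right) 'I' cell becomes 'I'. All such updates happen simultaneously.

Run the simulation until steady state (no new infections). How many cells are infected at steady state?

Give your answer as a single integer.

Answer: 61

Derivation:
Step 0 (initial): 3 infected
Step 1: +6 new -> 9 infected
Step 2: +10 new -> 19 infected
Step 3: +10 new -> 29 infected
Step 4: +10 new -> 39 infected
Step 5: +10 new -> 49 infected
Step 6: +7 new -> 56 infected
Step 7: +4 new -> 60 infected
Step 8: +1 new -> 61 infected
Step 9: +0 new -> 61 infected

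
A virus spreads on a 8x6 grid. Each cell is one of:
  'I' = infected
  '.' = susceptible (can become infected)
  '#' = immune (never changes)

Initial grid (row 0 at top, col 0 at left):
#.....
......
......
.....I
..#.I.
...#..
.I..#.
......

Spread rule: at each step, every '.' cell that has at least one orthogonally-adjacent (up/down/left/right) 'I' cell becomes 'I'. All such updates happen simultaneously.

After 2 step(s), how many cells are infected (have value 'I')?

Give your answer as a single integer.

Step 0 (initial): 3 infected
Step 1: +9 new -> 12 infected
Step 2: +10 new -> 22 infected

Answer: 22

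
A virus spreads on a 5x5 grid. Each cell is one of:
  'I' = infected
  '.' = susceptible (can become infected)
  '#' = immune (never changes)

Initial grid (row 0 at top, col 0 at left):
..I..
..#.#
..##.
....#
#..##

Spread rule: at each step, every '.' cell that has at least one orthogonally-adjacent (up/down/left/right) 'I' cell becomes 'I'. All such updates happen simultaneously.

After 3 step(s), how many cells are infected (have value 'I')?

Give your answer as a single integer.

Answer: 9

Derivation:
Step 0 (initial): 1 infected
Step 1: +2 new -> 3 infected
Step 2: +4 new -> 7 infected
Step 3: +2 new -> 9 infected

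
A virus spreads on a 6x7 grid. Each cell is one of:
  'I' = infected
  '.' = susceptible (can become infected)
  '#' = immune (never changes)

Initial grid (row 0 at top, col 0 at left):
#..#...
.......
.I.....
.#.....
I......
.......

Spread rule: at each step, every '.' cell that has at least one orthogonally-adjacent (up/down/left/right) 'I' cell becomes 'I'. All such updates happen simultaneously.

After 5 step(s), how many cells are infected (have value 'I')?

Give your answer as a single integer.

Answer: 32

Derivation:
Step 0 (initial): 2 infected
Step 1: +6 new -> 8 infected
Step 2: +7 new -> 15 infected
Step 3: +6 new -> 21 infected
Step 4: +5 new -> 26 infected
Step 5: +6 new -> 32 infected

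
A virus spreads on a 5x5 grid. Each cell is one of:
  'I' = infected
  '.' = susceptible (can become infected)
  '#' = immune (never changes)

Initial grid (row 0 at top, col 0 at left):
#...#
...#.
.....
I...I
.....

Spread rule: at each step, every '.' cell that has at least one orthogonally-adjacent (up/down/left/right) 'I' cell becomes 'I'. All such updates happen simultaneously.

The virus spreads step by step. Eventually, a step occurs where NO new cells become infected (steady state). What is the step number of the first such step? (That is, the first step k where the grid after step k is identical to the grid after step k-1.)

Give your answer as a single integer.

Answer: 7

Derivation:
Step 0 (initial): 2 infected
Step 1: +6 new -> 8 infected
Step 2: +7 new -> 15 infected
Step 3: +3 new -> 18 infected
Step 4: +2 new -> 20 infected
Step 5: +1 new -> 21 infected
Step 6: +1 new -> 22 infected
Step 7: +0 new -> 22 infected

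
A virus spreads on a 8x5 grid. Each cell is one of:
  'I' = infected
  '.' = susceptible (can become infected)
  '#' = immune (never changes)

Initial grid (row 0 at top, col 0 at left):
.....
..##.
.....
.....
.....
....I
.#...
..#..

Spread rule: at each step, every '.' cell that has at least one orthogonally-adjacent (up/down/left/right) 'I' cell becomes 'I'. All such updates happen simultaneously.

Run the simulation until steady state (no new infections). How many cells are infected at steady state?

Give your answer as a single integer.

Answer: 36

Derivation:
Step 0 (initial): 1 infected
Step 1: +3 new -> 4 infected
Step 2: +5 new -> 9 infected
Step 3: +6 new -> 15 infected
Step 4: +5 new -> 20 infected
Step 5: +5 new -> 25 infected
Step 6: +4 new -> 29 infected
Step 7: +4 new -> 33 infected
Step 8: +2 new -> 35 infected
Step 9: +1 new -> 36 infected
Step 10: +0 new -> 36 infected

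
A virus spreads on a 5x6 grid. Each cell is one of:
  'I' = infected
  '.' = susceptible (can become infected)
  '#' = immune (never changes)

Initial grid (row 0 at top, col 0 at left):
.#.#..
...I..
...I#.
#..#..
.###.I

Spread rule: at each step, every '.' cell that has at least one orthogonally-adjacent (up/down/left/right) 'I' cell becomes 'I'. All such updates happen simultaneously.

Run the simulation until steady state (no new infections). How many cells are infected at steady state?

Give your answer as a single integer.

Answer: 21

Derivation:
Step 0 (initial): 3 infected
Step 1: +5 new -> 8 infected
Step 2: +8 new -> 16 infected
Step 3: +4 new -> 20 infected
Step 4: +1 new -> 21 infected
Step 5: +0 new -> 21 infected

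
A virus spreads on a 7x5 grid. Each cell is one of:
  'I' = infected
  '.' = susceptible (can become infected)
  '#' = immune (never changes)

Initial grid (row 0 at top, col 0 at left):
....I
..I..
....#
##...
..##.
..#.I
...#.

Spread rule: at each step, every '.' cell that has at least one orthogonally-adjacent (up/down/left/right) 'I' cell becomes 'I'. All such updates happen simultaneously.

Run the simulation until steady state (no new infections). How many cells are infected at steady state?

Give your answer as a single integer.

Step 0 (initial): 3 infected
Step 1: +9 new -> 12 infected
Step 2: +6 new -> 18 infected
Step 3: +3 new -> 21 infected
Step 4: +0 new -> 21 infected

Answer: 21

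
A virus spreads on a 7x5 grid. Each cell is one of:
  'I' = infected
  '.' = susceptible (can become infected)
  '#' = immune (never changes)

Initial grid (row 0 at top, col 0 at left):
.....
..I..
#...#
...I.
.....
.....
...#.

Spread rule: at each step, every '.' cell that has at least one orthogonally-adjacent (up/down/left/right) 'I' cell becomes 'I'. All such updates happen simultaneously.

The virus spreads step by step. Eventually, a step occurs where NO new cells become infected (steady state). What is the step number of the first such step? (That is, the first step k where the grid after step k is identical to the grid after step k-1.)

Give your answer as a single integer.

Step 0 (initial): 2 infected
Step 1: +8 new -> 10 infected
Step 2: +9 new -> 19 infected
Step 3: +6 new -> 25 infected
Step 4: +4 new -> 29 infected
Step 5: +2 new -> 31 infected
Step 6: +1 new -> 32 infected
Step 7: +0 new -> 32 infected

Answer: 7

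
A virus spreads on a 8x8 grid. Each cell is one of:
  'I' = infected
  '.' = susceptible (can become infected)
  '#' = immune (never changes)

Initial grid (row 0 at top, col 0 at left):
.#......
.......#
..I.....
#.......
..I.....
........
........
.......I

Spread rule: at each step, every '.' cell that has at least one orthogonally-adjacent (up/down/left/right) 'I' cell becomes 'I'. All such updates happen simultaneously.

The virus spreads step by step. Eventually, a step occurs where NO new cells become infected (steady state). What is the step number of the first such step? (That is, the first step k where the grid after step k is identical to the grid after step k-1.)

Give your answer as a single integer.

Answer: 8

Derivation:
Step 0 (initial): 3 infected
Step 1: +9 new -> 12 infected
Step 2: +15 new -> 27 infected
Step 3: +15 new -> 42 infected
Step 4: +12 new -> 54 infected
Step 5: +5 new -> 59 infected
Step 6: +1 new -> 60 infected
Step 7: +1 new -> 61 infected
Step 8: +0 new -> 61 infected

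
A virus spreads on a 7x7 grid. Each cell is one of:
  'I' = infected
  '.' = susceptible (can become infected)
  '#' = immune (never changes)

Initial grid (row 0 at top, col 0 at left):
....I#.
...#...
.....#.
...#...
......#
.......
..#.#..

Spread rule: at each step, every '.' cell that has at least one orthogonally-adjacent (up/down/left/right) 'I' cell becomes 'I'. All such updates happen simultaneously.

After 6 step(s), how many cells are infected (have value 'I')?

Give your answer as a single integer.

Answer: 30

Derivation:
Step 0 (initial): 1 infected
Step 1: +2 new -> 3 infected
Step 2: +3 new -> 6 infected
Step 3: +5 new -> 11 infected
Step 4: +7 new -> 18 infected
Step 5: +7 new -> 25 infected
Step 6: +5 new -> 30 infected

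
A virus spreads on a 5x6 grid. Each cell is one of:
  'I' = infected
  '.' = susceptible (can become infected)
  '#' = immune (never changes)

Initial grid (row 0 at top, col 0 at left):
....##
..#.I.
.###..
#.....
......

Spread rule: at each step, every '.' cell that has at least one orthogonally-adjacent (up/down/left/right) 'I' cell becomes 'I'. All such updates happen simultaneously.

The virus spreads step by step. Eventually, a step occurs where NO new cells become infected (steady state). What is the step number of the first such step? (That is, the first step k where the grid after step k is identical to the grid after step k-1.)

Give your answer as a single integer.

Answer: 8

Derivation:
Step 0 (initial): 1 infected
Step 1: +3 new -> 4 infected
Step 2: +3 new -> 7 infected
Step 3: +4 new -> 11 infected
Step 4: +4 new -> 15 infected
Step 5: +4 new -> 19 infected
Step 6: +2 new -> 21 infected
Step 7: +2 new -> 23 infected
Step 8: +0 new -> 23 infected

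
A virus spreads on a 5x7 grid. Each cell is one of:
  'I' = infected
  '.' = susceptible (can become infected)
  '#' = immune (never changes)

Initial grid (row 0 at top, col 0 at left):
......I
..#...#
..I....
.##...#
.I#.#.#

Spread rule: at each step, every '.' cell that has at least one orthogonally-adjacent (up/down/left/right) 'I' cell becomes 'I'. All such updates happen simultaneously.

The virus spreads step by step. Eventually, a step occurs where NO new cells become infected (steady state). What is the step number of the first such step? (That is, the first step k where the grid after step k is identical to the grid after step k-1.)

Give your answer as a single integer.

Step 0 (initial): 3 infected
Step 1: +4 new -> 7 infected
Step 2: +8 new -> 15 infected
Step 3: +7 new -> 22 infected
Step 4: +4 new -> 26 infected
Step 5: +1 new -> 27 infected
Step 6: +0 new -> 27 infected

Answer: 6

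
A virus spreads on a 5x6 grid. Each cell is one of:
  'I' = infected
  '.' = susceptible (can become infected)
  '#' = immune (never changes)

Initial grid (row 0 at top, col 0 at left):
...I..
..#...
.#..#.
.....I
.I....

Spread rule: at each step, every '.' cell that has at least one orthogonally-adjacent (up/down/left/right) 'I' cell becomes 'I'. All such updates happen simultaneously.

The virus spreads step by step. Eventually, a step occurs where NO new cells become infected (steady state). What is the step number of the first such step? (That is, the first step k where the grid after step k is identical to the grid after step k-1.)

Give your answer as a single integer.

Step 0 (initial): 3 infected
Step 1: +9 new -> 12 infected
Step 2: +10 new -> 22 infected
Step 3: +4 new -> 26 infected
Step 4: +1 new -> 27 infected
Step 5: +0 new -> 27 infected

Answer: 5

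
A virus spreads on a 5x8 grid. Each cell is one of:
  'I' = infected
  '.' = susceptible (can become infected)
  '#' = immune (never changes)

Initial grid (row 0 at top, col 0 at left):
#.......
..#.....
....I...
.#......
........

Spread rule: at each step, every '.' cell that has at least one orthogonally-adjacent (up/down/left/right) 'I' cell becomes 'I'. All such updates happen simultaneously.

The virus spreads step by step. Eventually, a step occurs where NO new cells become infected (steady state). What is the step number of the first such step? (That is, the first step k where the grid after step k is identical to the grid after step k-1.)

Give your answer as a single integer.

Answer: 7

Derivation:
Step 0 (initial): 1 infected
Step 1: +4 new -> 5 infected
Step 2: +8 new -> 13 infected
Step 3: +9 new -> 22 infected
Step 4: +8 new -> 30 infected
Step 5: +6 new -> 36 infected
Step 6: +1 new -> 37 infected
Step 7: +0 new -> 37 infected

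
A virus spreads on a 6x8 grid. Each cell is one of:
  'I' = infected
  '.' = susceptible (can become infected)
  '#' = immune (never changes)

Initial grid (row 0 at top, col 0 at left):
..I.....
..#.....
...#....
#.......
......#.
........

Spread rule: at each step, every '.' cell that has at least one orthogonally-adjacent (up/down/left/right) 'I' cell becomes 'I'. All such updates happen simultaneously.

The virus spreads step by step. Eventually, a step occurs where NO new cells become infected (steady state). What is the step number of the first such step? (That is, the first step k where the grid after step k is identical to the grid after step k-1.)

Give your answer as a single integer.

Step 0 (initial): 1 infected
Step 1: +2 new -> 3 infected
Step 2: +4 new -> 7 infected
Step 3: +4 new -> 11 infected
Step 4: +6 new -> 17 infected
Step 5: +6 new -> 23 infected
Step 6: +8 new -> 31 infected
Step 7: +7 new -> 38 infected
Step 8: +3 new -> 41 infected
Step 9: +2 new -> 43 infected
Step 10: +1 new -> 44 infected
Step 11: +0 new -> 44 infected

Answer: 11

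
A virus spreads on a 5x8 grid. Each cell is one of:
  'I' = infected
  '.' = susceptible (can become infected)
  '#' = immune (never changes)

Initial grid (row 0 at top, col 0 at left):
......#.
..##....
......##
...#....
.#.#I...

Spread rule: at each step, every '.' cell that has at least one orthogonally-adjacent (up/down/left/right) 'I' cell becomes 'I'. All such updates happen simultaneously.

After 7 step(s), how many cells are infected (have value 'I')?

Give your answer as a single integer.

Answer: 30

Derivation:
Step 0 (initial): 1 infected
Step 1: +2 new -> 3 infected
Step 2: +3 new -> 6 infected
Step 3: +5 new -> 11 infected
Step 4: +4 new -> 15 infected
Step 5: +5 new -> 20 infected
Step 6: +6 new -> 26 infected
Step 7: +4 new -> 30 infected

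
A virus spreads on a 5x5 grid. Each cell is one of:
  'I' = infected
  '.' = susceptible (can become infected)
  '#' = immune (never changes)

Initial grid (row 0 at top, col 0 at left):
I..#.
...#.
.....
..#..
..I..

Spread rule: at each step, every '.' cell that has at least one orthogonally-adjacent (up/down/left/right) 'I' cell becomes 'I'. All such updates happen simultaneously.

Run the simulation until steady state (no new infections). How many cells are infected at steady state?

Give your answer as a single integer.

Answer: 22

Derivation:
Step 0 (initial): 2 infected
Step 1: +4 new -> 6 infected
Step 2: +7 new -> 13 infected
Step 3: +5 new -> 18 infected
Step 4: +2 new -> 20 infected
Step 5: +1 new -> 21 infected
Step 6: +1 new -> 22 infected
Step 7: +0 new -> 22 infected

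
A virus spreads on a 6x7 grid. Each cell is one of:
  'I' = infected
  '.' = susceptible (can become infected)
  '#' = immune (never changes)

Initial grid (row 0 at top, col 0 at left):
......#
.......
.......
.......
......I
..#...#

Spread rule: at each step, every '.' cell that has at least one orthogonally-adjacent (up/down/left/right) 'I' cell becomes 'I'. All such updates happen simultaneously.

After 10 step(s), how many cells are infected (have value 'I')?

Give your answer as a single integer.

Step 0 (initial): 1 infected
Step 1: +2 new -> 3 infected
Step 2: +4 new -> 7 infected
Step 3: +5 new -> 12 infected
Step 4: +5 new -> 17 infected
Step 5: +5 new -> 22 infected
Step 6: +6 new -> 28 infected
Step 7: +5 new -> 33 infected
Step 8: +3 new -> 36 infected
Step 9: +2 new -> 38 infected
Step 10: +1 new -> 39 infected

Answer: 39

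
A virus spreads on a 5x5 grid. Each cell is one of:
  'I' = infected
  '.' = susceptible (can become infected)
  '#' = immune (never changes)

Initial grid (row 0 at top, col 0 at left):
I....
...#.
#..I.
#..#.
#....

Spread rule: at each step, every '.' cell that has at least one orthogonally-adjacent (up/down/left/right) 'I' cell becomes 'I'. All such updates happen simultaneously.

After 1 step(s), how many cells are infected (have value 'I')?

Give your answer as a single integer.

Step 0 (initial): 2 infected
Step 1: +4 new -> 6 infected

Answer: 6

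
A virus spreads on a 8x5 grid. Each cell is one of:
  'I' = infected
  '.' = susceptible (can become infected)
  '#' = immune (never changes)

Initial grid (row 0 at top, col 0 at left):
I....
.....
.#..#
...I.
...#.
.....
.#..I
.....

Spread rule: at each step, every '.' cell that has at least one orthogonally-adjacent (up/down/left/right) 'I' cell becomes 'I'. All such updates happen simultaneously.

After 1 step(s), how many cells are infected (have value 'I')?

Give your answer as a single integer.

Step 0 (initial): 3 infected
Step 1: +8 new -> 11 infected

Answer: 11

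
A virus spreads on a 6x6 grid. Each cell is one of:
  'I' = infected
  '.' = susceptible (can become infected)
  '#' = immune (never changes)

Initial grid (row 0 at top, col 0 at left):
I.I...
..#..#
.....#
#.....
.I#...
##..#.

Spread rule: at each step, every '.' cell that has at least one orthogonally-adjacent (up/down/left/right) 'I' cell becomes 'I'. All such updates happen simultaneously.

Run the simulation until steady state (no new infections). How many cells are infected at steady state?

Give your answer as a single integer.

Step 0 (initial): 3 infected
Step 1: +5 new -> 8 infected
Step 2: +6 new -> 14 infected
Step 3: +5 new -> 19 infected
Step 4: +3 new -> 22 infected
Step 5: +3 new -> 25 infected
Step 6: +2 new -> 27 infected
Step 7: +1 new -> 28 infected
Step 8: +0 new -> 28 infected

Answer: 28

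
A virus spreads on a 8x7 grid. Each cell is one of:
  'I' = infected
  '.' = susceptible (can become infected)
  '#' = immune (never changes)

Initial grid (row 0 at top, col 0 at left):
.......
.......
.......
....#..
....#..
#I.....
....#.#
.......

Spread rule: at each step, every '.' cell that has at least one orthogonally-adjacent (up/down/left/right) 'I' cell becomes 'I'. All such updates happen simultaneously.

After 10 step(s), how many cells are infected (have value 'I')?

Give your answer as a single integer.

Step 0 (initial): 1 infected
Step 1: +3 new -> 4 infected
Step 2: +7 new -> 11 infected
Step 3: +8 new -> 19 infected
Step 4: +6 new -> 25 infected
Step 5: +8 new -> 33 infected
Step 6: +7 new -> 40 infected
Step 7: +5 new -> 45 infected
Step 8: +3 new -> 48 infected
Step 9: +2 new -> 50 infected
Step 10: +1 new -> 51 infected

Answer: 51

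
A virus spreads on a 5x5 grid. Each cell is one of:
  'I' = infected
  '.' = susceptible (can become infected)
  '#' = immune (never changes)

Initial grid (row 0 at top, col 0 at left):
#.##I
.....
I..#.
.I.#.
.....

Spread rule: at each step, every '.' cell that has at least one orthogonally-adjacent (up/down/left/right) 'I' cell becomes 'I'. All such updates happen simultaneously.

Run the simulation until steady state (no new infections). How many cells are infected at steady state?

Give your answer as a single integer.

Answer: 20

Derivation:
Step 0 (initial): 3 infected
Step 1: +6 new -> 9 infected
Step 2: +6 new -> 15 infected
Step 3: +4 new -> 19 infected
Step 4: +1 new -> 20 infected
Step 5: +0 new -> 20 infected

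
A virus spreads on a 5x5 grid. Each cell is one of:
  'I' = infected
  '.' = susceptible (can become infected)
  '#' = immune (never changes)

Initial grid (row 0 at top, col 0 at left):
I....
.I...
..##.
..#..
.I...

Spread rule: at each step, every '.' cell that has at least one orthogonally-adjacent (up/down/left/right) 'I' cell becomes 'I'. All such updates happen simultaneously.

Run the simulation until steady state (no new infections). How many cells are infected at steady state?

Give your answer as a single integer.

Answer: 22

Derivation:
Step 0 (initial): 3 infected
Step 1: +7 new -> 10 infected
Step 2: +5 new -> 15 infected
Step 3: +4 new -> 19 infected
Step 4: +3 new -> 22 infected
Step 5: +0 new -> 22 infected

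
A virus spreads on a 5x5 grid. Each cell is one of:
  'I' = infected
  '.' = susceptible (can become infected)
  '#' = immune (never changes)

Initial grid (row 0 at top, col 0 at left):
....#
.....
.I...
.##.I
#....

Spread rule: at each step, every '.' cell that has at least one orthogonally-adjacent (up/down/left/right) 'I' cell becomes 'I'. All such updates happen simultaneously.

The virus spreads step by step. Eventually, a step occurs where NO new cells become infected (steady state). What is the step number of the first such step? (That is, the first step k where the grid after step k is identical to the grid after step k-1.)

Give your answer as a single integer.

Answer: 5

Derivation:
Step 0 (initial): 2 infected
Step 1: +6 new -> 8 infected
Step 2: +7 new -> 15 infected
Step 3: +4 new -> 19 infected
Step 4: +2 new -> 21 infected
Step 5: +0 new -> 21 infected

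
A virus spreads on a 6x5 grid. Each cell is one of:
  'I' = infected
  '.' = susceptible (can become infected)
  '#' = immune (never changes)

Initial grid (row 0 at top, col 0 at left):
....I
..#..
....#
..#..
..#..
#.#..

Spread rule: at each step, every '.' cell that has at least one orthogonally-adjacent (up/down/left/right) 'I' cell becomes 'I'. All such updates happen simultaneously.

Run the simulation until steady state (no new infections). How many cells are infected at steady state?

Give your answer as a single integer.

Answer: 24

Derivation:
Step 0 (initial): 1 infected
Step 1: +2 new -> 3 infected
Step 2: +2 new -> 5 infected
Step 3: +2 new -> 7 infected
Step 4: +4 new -> 11 infected
Step 5: +4 new -> 15 infected
Step 6: +4 new -> 19 infected
Step 7: +3 new -> 22 infected
Step 8: +2 new -> 24 infected
Step 9: +0 new -> 24 infected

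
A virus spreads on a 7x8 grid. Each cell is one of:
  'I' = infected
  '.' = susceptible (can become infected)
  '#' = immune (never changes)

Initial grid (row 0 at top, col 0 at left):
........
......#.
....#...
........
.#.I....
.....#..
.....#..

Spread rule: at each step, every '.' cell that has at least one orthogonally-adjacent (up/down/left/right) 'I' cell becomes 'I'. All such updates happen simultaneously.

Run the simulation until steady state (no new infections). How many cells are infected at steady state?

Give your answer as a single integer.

Answer: 51

Derivation:
Step 0 (initial): 1 infected
Step 1: +4 new -> 5 infected
Step 2: +7 new -> 12 infected
Step 3: +8 new -> 20 infected
Step 4: +11 new -> 31 infected
Step 5: +11 new -> 42 infected
Step 6: +5 new -> 47 infected
Step 7: +3 new -> 50 infected
Step 8: +1 new -> 51 infected
Step 9: +0 new -> 51 infected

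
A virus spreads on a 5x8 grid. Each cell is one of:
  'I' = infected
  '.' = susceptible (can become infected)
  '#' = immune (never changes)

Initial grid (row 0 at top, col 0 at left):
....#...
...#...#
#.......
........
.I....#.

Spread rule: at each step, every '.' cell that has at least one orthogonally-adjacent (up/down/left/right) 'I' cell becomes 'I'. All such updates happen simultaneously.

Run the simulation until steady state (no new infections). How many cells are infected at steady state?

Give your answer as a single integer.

Answer: 35

Derivation:
Step 0 (initial): 1 infected
Step 1: +3 new -> 4 infected
Step 2: +4 new -> 8 infected
Step 3: +4 new -> 12 infected
Step 4: +6 new -> 18 infected
Step 5: +4 new -> 22 infected
Step 6: +4 new -> 26 infected
Step 7: +3 new -> 29 infected
Step 8: +4 new -> 33 infected
Step 9: +1 new -> 34 infected
Step 10: +1 new -> 35 infected
Step 11: +0 new -> 35 infected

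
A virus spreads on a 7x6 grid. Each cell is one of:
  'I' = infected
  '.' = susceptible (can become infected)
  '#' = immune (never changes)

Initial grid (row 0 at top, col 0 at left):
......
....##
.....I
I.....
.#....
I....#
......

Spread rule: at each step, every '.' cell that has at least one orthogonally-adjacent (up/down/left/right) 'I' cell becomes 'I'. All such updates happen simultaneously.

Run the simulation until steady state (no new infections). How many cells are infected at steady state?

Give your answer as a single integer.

Step 0 (initial): 3 infected
Step 1: +7 new -> 10 infected
Step 2: +8 new -> 18 infected
Step 3: +9 new -> 27 infected
Step 4: +6 new -> 33 infected
Step 5: +3 new -> 36 infected
Step 6: +2 new -> 38 infected
Step 7: +0 new -> 38 infected

Answer: 38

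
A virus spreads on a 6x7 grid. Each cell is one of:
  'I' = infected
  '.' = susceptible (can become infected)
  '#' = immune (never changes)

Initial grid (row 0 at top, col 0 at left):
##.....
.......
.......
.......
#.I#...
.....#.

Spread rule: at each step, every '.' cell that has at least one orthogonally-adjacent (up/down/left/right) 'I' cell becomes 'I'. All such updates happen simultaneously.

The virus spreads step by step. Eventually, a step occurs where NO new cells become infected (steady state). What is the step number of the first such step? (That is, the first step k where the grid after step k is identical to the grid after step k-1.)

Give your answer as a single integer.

Answer: 9

Derivation:
Step 0 (initial): 1 infected
Step 1: +3 new -> 4 infected
Step 2: +5 new -> 9 infected
Step 3: +7 new -> 16 infected
Step 4: +7 new -> 23 infected
Step 5: +6 new -> 29 infected
Step 6: +4 new -> 33 infected
Step 7: +3 new -> 36 infected
Step 8: +1 new -> 37 infected
Step 9: +0 new -> 37 infected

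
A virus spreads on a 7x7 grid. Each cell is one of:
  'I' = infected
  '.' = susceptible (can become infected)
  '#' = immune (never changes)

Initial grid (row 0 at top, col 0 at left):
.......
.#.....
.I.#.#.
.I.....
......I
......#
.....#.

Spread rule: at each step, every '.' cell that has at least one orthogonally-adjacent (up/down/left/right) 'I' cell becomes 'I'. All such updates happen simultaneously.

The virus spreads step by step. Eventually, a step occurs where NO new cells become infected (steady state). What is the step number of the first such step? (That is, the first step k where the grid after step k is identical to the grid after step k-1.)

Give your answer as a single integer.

Step 0 (initial): 3 infected
Step 1: +7 new -> 10 infected
Step 2: +10 new -> 20 infected
Step 3: +10 new -> 30 infected
Step 4: +10 new -> 40 infected
Step 5: +3 new -> 43 infected
Step 6: +0 new -> 43 infected

Answer: 6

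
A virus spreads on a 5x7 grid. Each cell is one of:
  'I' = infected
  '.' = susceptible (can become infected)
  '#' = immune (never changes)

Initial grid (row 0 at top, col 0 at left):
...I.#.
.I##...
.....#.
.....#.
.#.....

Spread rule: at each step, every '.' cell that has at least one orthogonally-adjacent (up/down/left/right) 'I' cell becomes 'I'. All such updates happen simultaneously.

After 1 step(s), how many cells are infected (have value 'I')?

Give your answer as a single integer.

Answer: 7

Derivation:
Step 0 (initial): 2 infected
Step 1: +5 new -> 7 infected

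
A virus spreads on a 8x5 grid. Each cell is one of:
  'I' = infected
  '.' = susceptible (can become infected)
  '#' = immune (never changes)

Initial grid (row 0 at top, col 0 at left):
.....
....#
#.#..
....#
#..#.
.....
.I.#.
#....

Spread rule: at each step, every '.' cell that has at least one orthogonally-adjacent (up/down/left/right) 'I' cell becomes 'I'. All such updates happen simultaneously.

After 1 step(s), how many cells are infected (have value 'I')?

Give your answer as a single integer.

Step 0 (initial): 1 infected
Step 1: +4 new -> 5 infected

Answer: 5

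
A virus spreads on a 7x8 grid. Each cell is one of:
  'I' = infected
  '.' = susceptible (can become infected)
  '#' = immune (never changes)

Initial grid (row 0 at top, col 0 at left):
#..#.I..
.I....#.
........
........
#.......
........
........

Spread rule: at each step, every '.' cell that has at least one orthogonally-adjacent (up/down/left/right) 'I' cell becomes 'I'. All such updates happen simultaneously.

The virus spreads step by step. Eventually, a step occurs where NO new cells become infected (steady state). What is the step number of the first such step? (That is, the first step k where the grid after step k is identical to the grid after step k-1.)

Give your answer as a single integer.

Answer: 9

Derivation:
Step 0 (initial): 2 infected
Step 1: +7 new -> 9 infected
Step 2: +8 new -> 17 infected
Step 3: +8 new -> 25 infected
Step 4: +7 new -> 32 infected
Step 5: +8 new -> 40 infected
Step 6: +7 new -> 47 infected
Step 7: +4 new -> 51 infected
Step 8: +1 new -> 52 infected
Step 9: +0 new -> 52 infected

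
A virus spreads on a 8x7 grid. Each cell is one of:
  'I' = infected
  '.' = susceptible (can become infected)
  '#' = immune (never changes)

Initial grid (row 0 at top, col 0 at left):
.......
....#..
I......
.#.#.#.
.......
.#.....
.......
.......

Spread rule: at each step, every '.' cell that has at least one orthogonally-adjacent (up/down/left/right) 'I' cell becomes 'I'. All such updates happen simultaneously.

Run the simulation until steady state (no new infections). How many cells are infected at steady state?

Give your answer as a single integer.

Answer: 51

Derivation:
Step 0 (initial): 1 infected
Step 1: +3 new -> 4 infected
Step 2: +4 new -> 8 infected
Step 3: +6 new -> 14 infected
Step 4: +5 new -> 19 infected
Step 5: +7 new -> 26 infected
Step 6: +7 new -> 33 infected
Step 7: +7 new -> 40 infected
Step 8: +5 new -> 45 infected
Step 9: +3 new -> 48 infected
Step 10: +2 new -> 50 infected
Step 11: +1 new -> 51 infected
Step 12: +0 new -> 51 infected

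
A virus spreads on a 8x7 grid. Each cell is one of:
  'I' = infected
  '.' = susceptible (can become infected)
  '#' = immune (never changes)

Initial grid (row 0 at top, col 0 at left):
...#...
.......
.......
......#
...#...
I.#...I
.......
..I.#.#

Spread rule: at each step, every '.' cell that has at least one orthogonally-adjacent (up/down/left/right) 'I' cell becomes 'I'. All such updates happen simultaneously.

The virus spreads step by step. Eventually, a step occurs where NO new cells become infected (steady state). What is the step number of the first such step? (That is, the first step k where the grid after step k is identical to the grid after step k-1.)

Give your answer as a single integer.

Step 0 (initial): 3 infected
Step 1: +9 new -> 12 infected
Step 2: +8 new -> 20 infected
Step 3: +8 new -> 28 infected
Step 4: +5 new -> 33 infected
Step 5: +7 new -> 40 infected
Step 6: +6 new -> 46 infected
Step 7: +4 new -> 50 infected
Step 8: +0 new -> 50 infected

Answer: 8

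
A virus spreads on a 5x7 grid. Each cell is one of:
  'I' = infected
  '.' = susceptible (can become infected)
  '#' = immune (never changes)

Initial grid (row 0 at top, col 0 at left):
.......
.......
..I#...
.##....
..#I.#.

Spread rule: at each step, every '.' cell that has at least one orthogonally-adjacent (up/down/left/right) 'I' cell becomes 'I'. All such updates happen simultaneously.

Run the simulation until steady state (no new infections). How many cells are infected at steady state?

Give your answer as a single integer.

Answer: 30

Derivation:
Step 0 (initial): 2 infected
Step 1: +4 new -> 6 infected
Step 2: +5 new -> 11 infected
Step 3: +7 new -> 18 infected
Step 4: +6 new -> 24 infected
Step 5: +5 new -> 29 infected
Step 6: +1 new -> 30 infected
Step 7: +0 new -> 30 infected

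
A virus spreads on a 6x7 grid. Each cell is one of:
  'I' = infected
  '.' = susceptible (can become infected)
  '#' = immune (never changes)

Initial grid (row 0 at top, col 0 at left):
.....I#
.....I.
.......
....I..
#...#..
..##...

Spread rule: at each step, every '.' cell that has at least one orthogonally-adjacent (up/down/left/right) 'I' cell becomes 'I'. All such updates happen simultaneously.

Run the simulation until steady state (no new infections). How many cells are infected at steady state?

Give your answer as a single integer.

Answer: 37

Derivation:
Step 0 (initial): 3 infected
Step 1: +7 new -> 10 infected
Step 2: +8 new -> 18 infected
Step 3: +7 new -> 25 infected
Step 4: +7 new -> 32 infected
Step 5: +4 new -> 36 infected
Step 6: +1 new -> 37 infected
Step 7: +0 new -> 37 infected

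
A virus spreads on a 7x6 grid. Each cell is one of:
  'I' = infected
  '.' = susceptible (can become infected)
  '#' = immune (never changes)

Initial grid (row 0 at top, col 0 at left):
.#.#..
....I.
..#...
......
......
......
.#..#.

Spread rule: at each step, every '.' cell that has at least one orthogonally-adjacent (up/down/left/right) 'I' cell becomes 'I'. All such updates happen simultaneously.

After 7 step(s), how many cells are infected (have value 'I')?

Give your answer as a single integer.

Answer: 35

Derivation:
Step 0 (initial): 1 infected
Step 1: +4 new -> 5 infected
Step 2: +5 new -> 10 infected
Step 3: +5 new -> 15 infected
Step 4: +6 new -> 21 infected
Step 5: +6 new -> 27 infected
Step 6: +5 new -> 32 infected
Step 7: +3 new -> 35 infected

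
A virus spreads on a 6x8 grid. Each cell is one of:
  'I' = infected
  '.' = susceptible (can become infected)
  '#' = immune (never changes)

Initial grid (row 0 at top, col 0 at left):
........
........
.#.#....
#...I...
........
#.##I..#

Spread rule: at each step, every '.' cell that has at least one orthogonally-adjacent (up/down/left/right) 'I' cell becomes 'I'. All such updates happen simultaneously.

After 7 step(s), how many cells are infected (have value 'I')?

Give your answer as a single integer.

Step 0 (initial): 2 infected
Step 1: +5 new -> 7 infected
Step 2: +7 new -> 14 infected
Step 3: +9 new -> 23 infected
Step 4: +7 new -> 30 infected
Step 5: +6 new -> 36 infected
Step 6: +3 new -> 39 infected
Step 7: +2 new -> 41 infected

Answer: 41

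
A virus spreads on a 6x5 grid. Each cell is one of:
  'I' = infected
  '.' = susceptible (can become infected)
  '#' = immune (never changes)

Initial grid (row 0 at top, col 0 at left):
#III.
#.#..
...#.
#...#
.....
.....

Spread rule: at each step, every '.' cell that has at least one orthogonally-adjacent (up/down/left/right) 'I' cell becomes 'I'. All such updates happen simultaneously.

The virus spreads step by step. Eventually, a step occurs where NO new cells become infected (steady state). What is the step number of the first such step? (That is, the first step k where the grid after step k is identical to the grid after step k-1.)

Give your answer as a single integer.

Step 0 (initial): 3 infected
Step 1: +3 new -> 6 infected
Step 2: +2 new -> 8 infected
Step 3: +4 new -> 12 infected
Step 4: +2 new -> 14 infected
Step 5: +4 new -> 18 infected
Step 6: +3 new -> 21 infected
Step 7: +2 new -> 23 infected
Step 8: +1 new -> 24 infected
Step 9: +0 new -> 24 infected

Answer: 9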